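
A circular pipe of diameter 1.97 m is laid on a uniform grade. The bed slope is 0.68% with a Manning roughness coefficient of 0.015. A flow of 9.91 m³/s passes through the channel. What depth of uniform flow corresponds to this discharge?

y_n = 1.53 m

Manning's equation rearranged: A R^(2/3) = nQ / (1·√S) = 0.015 × 9.91 / (√0.0068) = 1.803.
At y = 1.66 m: A R^(2/3) = 1.946 — high.
At y = 1.53 m: A R^(2/3) = 1.802 — matches.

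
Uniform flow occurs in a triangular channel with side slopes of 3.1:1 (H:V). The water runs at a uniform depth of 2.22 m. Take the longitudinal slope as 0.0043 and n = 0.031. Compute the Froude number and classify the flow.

For a triangular section with side slope z = 3.1: A = zy² = 3.1×2.22² = 15.28 m²; P = 2y√(1+z²) = 2×2.22×3.257 = 14.46 m.
Hydraulic radius R = A/P = 15.28/14.46 = 1.056 m.
V = (1/n) R^(2/3) √S = (1/0.031) × 1.056^(2/3) × √0.0043 = 2.194 m/s. Hydraulic depth D_h = A/T = 15.28/13.76 = 1.11 m.
Froude number Fr = V/√(g·D_h) = 2.194/√(9.81×1.11) = 0.665, which is less than 1, so the flow is subcritical.

subcritical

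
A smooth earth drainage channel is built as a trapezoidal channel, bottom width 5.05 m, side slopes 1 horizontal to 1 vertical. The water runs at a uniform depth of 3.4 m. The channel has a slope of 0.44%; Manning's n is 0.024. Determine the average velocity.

With bottom width b = 5.05 m and side slope z = 1: A = (b + zy)y = (5.05 + 1×3.4)×3.4 = 28.73 m²; P = b + 2y√(1+z²) = 5.05 + 2×3.4×1.414 = 14.67 m.
Hydraulic radius R = A/P = 28.73/14.67 = 1.959 m.
From Manning's equation, V = (1/n) R^(2/3) S^(1/2) = (1/0.024) × 1.959^(2/3) × 0.0044^(1/2) = 4.33 m/s.

V = 4.33 m/s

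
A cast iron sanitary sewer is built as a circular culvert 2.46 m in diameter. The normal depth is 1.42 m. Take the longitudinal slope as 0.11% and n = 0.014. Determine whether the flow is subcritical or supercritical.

For a circular section of diameter D = 2.46 m at depth y = 1.42 m, the central angle is θ = 2 arccos(1 − 2y/D) = 3.452 rad. Then A = (D²/8)(θ − sin θ) = 2.842 m² and P = Dθ/2 = 4.246 m.
Hydraulic radius R = A/P = 2.842/4.246 = 0.6694 m.
V = (1/n) R^(2/3) √S = (1/0.014) × 0.6694^(2/3) × √0.0011 = 1.813 m/s. Hydraulic depth D_h = A/T = 2.842/2.43 = 1.169 m.
Froude number Fr = V/√(g·D_h) = 1.813/√(9.81×1.169) = 0.535, which is less than 1, so the flow is subcritical.

subcritical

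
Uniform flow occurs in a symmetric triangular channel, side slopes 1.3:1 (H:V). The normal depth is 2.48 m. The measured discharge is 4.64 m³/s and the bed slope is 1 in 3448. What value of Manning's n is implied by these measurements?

n = 0.029

For a triangular section with side slope z = 1.3: A = zy² = 1.3×2.48² = 7.996 m²; P = 2y√(1+z²) = 2×2.48×1.64 = 8.135 m.
Hydraulic radius R = A/P = 7.996/8.135 = 0.9829 m.
Rearranging Manning's equation: n = (1/Q) A R^(2/3) S^(1/2) = (1/4.64) × 7.996 × 0.9829^(2/3) × √0.00029 = 0.029.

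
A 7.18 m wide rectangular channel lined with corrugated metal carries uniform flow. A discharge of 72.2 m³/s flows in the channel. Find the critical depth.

For a rectangular channel, critical depth y_c = (q²/g)^(1/3) where q = Q/b = 72.2/7.18 = 10.06 m²/s.
So y_c = (10.06²/9.81)^(1/3) = 2.18 m.

y_c = 2.18 m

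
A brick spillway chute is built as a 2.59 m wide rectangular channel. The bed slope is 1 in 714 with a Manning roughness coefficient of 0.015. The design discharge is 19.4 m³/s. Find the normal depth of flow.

y_n = 3.17 m

Manning's equation rearranged: A R^(2/3) = nQ / (1·√S) = 0.015 × 19.4 / (√0.001401) = 7.776.
Trying y = 4.02 m: A R^(2/3) = 10.27 — high.
Trying y = 2.24 m: A R^(2/3) = 5.085 — low.
Trying y = 3.17 m: A R^(2/3) = 7.763 — close enough.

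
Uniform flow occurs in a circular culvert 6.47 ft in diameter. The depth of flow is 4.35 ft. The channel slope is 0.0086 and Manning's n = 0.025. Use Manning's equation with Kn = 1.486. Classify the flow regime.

subcritical

For a circular section of diameter D = 6.47 ft at depth y = 4.35 ft, the central angle is θ = 2 arccos(1 − 2y/D) = 3.845 rad. Then A = (D²/8)(θ − sin θ) = 23.51 ft² and P = Dθ/2 = 12.44 ft.
Hydraulic radius R = A/P = 23.51/12.44 = 1.89 ft.
V = (1.486/n) R^(2/3) √S = (1.486/0.025) × 1.89^(2/3) × √0.0086 = 8.425 ft/s. Hydraulic depth D_h = A/T = 23.51/6.074 = 3.87 ft.
Froude number Fr = V/√(g·D_h) = 8.425/√(32.2×3.87) = 0.755, which is less than 1, so the flow is subcritical.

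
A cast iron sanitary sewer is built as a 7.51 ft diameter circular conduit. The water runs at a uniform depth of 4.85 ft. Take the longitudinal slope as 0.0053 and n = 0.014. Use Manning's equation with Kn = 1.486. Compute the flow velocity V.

V = 12.9 ft/s

For a circular section of diameter D = 7.51 ft at depth y = 4.85 ft, the central angle is θ = 2 arccos(1 − 2y/D) = 3.733 rad. Then A = (D²/8)(θ − sin θ) = 30.25 ft² and P = Dθ/2 = 14.02 ft.
Hydraulic radius R = A/P = 30.25/14.02 = 2.158 ft.
From Manning's equation, V = (1.486/n) R^(2/3) S^(1/2) = (1.486/0.014) × 2.158^(2/3) × 0.0053^(1/2) = 12.9 ft/s.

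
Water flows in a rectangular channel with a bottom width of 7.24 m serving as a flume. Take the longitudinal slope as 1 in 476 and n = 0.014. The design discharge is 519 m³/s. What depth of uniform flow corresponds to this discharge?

Manning's equation rearranged: A R^(2/3) = nQ / (1·√S) = 0.014 × 519 / (√0.002101) = 158.5.
At y = 8.91 m: A R^(2/3) = 121.2 — short.
At y = 13.5 m: A R^(2/3) = 196.7 — over.
At y = 11.2 m: A R^(2/3) = 158.6 — close enough.

y_n = 11.2 m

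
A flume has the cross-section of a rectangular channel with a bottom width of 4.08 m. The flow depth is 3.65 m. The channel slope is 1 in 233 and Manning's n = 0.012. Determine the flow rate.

Flow area A = b·y = 4.08 × 3.65 = 14.89 m². Wetted perimeter P = b + 2y = 4.08 + 2×3.65 = 11.38 m.
Hydraulic radius R = A/P = 14.89/11.38 = 1.309 m.
Manning's equation: Q = (1/n) A R^(2/3) S^(1/2) = (1/0.012) × 14.89 × 1.309^(2/3) × 0.004292^(1/2) = 97.3 m³/s.

Q = 97.3 m³/s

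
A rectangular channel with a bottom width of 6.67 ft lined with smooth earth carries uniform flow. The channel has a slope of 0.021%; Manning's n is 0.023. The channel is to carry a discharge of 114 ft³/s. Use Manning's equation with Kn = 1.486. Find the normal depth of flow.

y_n = 9.92 ft

Manning's equation rearranged: A R^(2/3) = nQ / (1.486·√S) = 0.023 × 114 / (1.486 × √0.00021) = 121.8.
Try y = 11.6 ft: A R^(2/3) = 145.9 — high.
Try y = 8.02 ft: A R^(2/3) = 94.7 — low.
Try y = 9.92 ft: A R^(2/3) = 121.7 — close enough.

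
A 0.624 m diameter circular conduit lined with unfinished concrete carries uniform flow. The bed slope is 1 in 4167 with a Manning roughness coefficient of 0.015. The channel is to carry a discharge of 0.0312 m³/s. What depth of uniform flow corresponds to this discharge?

y_n = 0.251 m

Manning's equation rearranged: A R^(2/3) = nQ / (1·√S) = 0.015 × 0.0312 / (√0.00024) = 0.03021.
Try y = 0.295 m: A R^(2/3) = 0.04025 — too large.
Try y = 0.251 m: A R^(2/3) = 0.03017 — matches.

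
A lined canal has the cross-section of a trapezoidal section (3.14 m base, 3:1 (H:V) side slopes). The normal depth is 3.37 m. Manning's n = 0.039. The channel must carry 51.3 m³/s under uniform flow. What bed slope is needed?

S = 0.0009

With bottom width b = 3.14 m and side slope z = 3: A = (b + zy)y = (3.14 + 3×3.37)×3.37 = 44.65 m²; P = b + 2y√(1+z²) = 3.14 + 2×3.37×3.162 = 24.45 m.
Hydraulic radius R = A/P = 44.65/24.45 = 1.826 m.
From Manning's equation, S = [nQ / (1 A R^(2/3))]² = [0.039 × 51.3 / (1 × 44.65 × 1.826^(2/3))]² = 0.0009.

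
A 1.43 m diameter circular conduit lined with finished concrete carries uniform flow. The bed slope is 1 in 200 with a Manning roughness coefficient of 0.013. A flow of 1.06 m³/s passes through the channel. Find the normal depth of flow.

Manning's equation rearranged: A R^(2/3) = nQ / (1·√S) = 0.013 × 1.06 / (√0.005) = 0.1949.
Try y = 0.594 m: A R^(2/3) = 0.292 — high.
Try y = 0.393 m: A R^(2/3) = 0.1336 — low.
Try y = 0.478 m: A R^(2/3) = 0.195 — matches.

y_n = 0.478 m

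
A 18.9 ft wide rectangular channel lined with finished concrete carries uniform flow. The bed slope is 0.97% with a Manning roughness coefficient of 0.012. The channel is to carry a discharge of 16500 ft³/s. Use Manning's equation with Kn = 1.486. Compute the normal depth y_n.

y_n = 20.6 ft

Manning's equation rearranged: A R^(2/3) = nQ / (1.486·√S) = 0.012 × 16500 / (1.486 × √0.0097) = 1353.
At y = 22.6 ft: A R^(2/3) = 1513 — high.
At y = 14.1 ft: A R^(2/3) = 846.2 — low.
At y = 20.6 ft: A R^(2/3) = 1353 — ≈ 1353.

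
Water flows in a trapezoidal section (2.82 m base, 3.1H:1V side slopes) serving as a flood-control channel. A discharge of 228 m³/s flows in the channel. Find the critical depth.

At critical depth, Q² T / (g A³) = 1, i.e. A³/T = Q²/g = 228²/9.81 = 5299.
Trying y = 2.97 m: A³/T = 2146 — short.
Trying y = 4.39 m: A³/T = 12490 — over.
Trying y = 3.64 m: A³/T = 5330 — close enough.

y_c = 3.64 m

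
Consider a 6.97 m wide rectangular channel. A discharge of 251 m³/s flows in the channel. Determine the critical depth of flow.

For a rectangular channel, critical depth y_c = (q²/g)^(1/3) where q = Q/b = 251/6.97 = 36.01 m²/s.
So y_c = (36.01²/9.81)^(1/3) = 5.09 m.

y_c = 5.09 m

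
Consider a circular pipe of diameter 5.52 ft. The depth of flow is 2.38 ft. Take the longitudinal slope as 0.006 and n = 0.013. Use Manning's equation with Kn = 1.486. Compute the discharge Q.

For a circular section of diameter D = 5.52 ft at depth y = 2.38 ft, the central angle is θ = 2 arccos(1 − 2y/D) = 2.865 rad. Then A = (D²/8)(θ − sin θ) = 9.875 ft² and P = Dθ/2 = 7.908 ft.
Hydraulic radius R = A/P = 9.875/7.908 = 1.249 ft.
Manning's equation: Q = (1.486/n) A R^(2/3) S^(1/2) = (1.486/0.013) × 9.875 × 1.249^(2/3) × 0.006^(1/2) = 101 ft³/s.

Q = 101 ft³/s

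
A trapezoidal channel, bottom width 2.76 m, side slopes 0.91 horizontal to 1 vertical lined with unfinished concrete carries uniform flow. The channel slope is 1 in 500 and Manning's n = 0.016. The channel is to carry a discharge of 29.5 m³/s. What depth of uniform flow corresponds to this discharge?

y_n = 2.07 m

Manning's equation rearranged: A R^(2/3) = nQ / (1·√S) = 0.016 × 29.5 / (√0.002) = 10.55.
At y = 2.45 m: A R^(2/3) = 14.58 — over.
At y = 2.07 m: A R^(2/3) = 10.55 — close enough.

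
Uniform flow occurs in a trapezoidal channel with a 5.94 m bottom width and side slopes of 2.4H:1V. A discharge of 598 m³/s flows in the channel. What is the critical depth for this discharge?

y_c = 5.51 m

At critical depth, Q² T / (g A³) = 1, i.e. A³/T = Q²/g = 598²/9.81 = 36450.
Try y = 5.99 m: A³/T = 51950 — high.
Try y = 3.85 m: A³/T = 8174 — low.
Try y = 5.51 m: A³/T = 36350 — close enough.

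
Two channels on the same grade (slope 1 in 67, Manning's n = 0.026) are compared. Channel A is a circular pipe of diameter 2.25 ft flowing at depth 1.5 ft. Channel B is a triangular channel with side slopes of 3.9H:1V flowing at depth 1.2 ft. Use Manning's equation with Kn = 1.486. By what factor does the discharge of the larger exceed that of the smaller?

1.84

Channel A: For a circular section of diameter D = 2.25 ft at depth y = 1.5 ft, the central angle is θ = 2 arccos(1 − 2y/D) = 3.821 rad. Then A = (D²/8)(θ − sin θ) = 2.816 ft² and P = Dθ/2 = 4.299 ft. Hydraulic radius R = A/P = 2.816/4.299 = 0.655 ft. Q_A = (1.486/0.026)·2.816·0.655^(2/3)·√0.01493 = 14.83 ft³/s.
Channel B: For a triangular section with side slope z = 3.9: A = zy² = 3.9×1.2² = 5.616 ft²; P = 2y√(1+z²) = 2×1.2×4.026 = 9.663 ft. Hydraulic radius R = A/P = 5.616/9.663 = 0.5812 ft. Q_B = (1.486/0.026)·5.616·0.5812^(2/3)·√0.01493 = 27.31 ft³/s.
The larger discharge is 27.31 ft³/s and the smaller is 14.83 ft³/s; the ratio is 1.84.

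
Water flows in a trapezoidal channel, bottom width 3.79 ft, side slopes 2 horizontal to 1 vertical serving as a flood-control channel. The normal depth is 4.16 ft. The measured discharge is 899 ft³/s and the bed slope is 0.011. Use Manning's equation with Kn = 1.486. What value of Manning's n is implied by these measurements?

n = 0.015

With bottom width b = 3.79 ft and side slope z = 2: A = (b + zy)y = (3.79 + 2×4.16)×4.16 = 50.38 ft²; P = b + 2y√(1+z²) = 3.79 + 2×4.16×2.236 = 22.39 ft.
Hydraulic radius R = A/P = 50.38/22.39 = 2.25 ft.
Rearranging Manning's equation: n = (1.486/Q) A R^(2/3) S^(1/2) = (1.486/899) × 50.38 × 2.25^(2/3) × √0.011 = 0.015.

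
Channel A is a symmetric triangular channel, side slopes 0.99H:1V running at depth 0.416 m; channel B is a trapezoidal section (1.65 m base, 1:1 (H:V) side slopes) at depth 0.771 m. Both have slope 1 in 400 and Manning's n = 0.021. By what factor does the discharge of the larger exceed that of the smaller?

24.3

Channel A: For a triangular section with side slope z = 0.99: A = zy² = 0.99×0.416² = 0.1713 m²; P = 2y√(1+z²) = 2×0.416×1.407 = 1.171 m. Hydraulic radius R = A/P = 0.1713/1.171 = 0.1463 m. Q_A = (1/0.021)·0.1713·0.1463^(2/3)·√0.0025 = 0.1133 m³/s.
Channel B: With bottom width b = 1.65 m and side slope z = 1: A = (b + zy)y = (1.65 + 1×0.771)×0.771 = 1.867 m²; P = b + 2y√(1+z²) = 1.65 + 2×0.771×1.414 = 3.831 m. Hydraulic radius R = A/P = 1.867/3.831 = 0.4873 m. Q_B = (1/0.021)·1.867·0.4873^(2/3)·√0.0025 = 2.752 m³/s.
The larger discharge is 2.752 m³/s and the smaller is 0.1133 m³/s; the ratio is 24.3.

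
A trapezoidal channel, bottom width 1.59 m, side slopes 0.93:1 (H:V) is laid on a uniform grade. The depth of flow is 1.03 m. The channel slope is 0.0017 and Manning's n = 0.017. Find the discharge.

With bottom width b = 1.59 m and side slope z = 0.93: A = (b + zy)y = (1.59 + 0.93×1.03)×1.03 = 2.624 m²; P = b + 2y√(1+z²) = 1.59 + 2×1.03×1.366 = 4.403 m.
Hydraulic radius R = A/P = 2.624/4.403 = 0.596 m.
Manning's equation: Q = (1/n) A R^(2/3) S^(1/2) = (1/0.017) × 2.624 × 0.596^(2/3) × 0.0017^(1/2) = 4.51 m³/s.

Q = 4.51 m³/s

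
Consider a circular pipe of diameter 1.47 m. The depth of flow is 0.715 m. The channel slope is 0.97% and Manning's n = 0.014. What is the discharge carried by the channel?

Q = 2.92 m³/s

For a circular section of diameter D = 1.47 m at depth y = 0.715 m, the central angle is θ = 2 arccos(1 − 2y/D) = 3.087 rad. Then A = (D²/8)(θ − sin θ) = 0.8192 m² and P = Dθ/2 = 2.269 m.
Hydraulic radius R = A/P = 0.8192/2.269 = 0.361 m.
Manning's equation: Q = (1/n) A R^(2/3) S^(1/2) = (1/0.014) × 0.8192 × 0.361^(2/3) × 0.0097^(1/2) = 2.92 m³/s.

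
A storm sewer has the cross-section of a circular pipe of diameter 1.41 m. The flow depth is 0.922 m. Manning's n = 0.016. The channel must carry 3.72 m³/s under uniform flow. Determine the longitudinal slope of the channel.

S = 0.01

For a circular section of diameter D = 1.41 m at depth y = 0.922 m, the central angle is θ = 2 arccos(1 − 2y/D) = 3.767 rad. Then A = (D²/8)(θ − sin θ) = 1.082 m² and P = Dθ/2 = 2.656 m.
Hydraulic radius R = A/P = 1.082/2.656 = 0.4073 m.
From Manning's equation, S = [nQ / (1 A R^(2/3))]² = [0.016 × 3.72 / (1 × 1.082 × 0.4073^(2/3))]² = 0.01.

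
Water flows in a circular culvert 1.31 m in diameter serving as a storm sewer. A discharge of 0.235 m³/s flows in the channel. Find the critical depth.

y_c = 0.25 m

At critical depth, Q² T / (g A³) = 1, i.e. A³/T = Q²/g = 0.235²/9.81 = 0.005629.
Trying y = 0.281 m: A³/T = 0.008869 — over.
Trying y = 0.25 m: A³/T = 0.005611 — matches.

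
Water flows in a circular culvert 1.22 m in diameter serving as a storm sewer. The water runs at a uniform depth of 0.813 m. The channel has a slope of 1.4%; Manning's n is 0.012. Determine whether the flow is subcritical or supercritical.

supercritical

For a circular section of diameter D = 1.22 m at depth y = 0.813 m, the central angle is θ = 2 arccos(1 − 2y/D) = 3.82 rad. Then A = (D²/8)(θ − sin θ) = 0.8275 m² and P = Dθ/2 = 2.33 m.
Hydraulic radius R = A/P = 0.8275/2.33 = 0.3551 m.
V = (1/n) R^(2/3) √S = (1/0.012) × 0.3551^(2/3) × √0.014 = 4.945 m/s. Hydraulic depth D_h = A/T = 0.8275/1.15 = 0.7193 m.
Froude number Fr = V/√(g·D_h) = 4.945/√(9.81×0.7193) = 1.86, which is greater than 1, so the flow is supercritical.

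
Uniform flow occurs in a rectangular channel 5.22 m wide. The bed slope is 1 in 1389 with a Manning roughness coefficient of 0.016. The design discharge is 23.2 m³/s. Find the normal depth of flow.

Manning's equation rearranged: A R^(2/3) = nQ / (1·√S) = 0.016 × 23.2 / (√0.0007199) = 13.83.
Try y = 2.58 m: A R^(2/3) = 16.02 — over.
Try y = 2.31 m: A R^(2/3) = 13.81 — matches.

y_n = 2.31 m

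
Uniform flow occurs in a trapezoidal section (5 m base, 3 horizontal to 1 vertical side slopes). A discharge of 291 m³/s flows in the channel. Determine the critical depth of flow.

At critical depth, Q² T / (g A³) = 1, i.e. A³/T = Q²/g = 291²/9.81 = 8632.
Trying y = 2.65 m: A³/T = 1934 — short.
Trying y = 3.79 m: A³/T = 8609 — close enough.

y_c = 3.79 m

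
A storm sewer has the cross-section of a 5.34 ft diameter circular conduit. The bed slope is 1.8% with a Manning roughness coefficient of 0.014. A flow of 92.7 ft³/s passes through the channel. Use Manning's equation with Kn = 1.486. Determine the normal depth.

Manning's equation rearranged: A R^(2/3) = nQ / (1.486·√S) = 0.014 × 92.7 / (1.486 × √0.018) = 6.51.
Try y = 1.23 ft: A R^(2/3) = 3.16 — short.
Try y = 1.78 ft: A R^(2/3) = 6.51 — close enough.

y_n = 1.78 ft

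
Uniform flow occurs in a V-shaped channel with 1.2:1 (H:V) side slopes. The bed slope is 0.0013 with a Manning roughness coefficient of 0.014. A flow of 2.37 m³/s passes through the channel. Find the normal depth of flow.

y_n = 1.15 m

Manning's equation rearranged: A R^(2/3) = nQ / (1·√S) = 0.014 × 2.37 / (√0.0013) = 0.9202.
Trying y = 0.878 m: A R^(2/3) = 0.4482 — too small.
Trying y = 1.36 m: A R^(2/3) = 1.44 — too large.
Trying y = 1.15 m: A R^(2/3) = 0.9205 — ≈ 0.9202.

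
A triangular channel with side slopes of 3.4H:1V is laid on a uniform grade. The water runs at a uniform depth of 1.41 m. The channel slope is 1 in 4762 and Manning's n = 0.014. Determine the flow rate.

Q = 5.39 m³/s

For a triangular section with side slope z = 3.4: A = zy² = 3.4×1.41² = 6.76 m²; P = 2y√(1+z²) = 2×1.41×3.544 = 9.994 m.
Hydraulic radius R = A/P = 6.76/9.994 = 0.6764 m.
Manning's equation: Q = (1/n) A R^(2/3) S^(1/2) = (1/0.014) × 6.76 × 0.6764^(2/3) × 0.00021^(1/2) = 5.39 m³/s.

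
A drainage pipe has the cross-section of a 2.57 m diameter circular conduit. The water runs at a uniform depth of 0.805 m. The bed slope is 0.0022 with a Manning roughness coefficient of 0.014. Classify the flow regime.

For a circular section of diameter D = 2.57 m at depth y = 0.805 m, the central angle is θ = 2 arccos(1 − 2y/D) = 2.376 rad. Then A = (D²/8)(θ − sin θ) = 1.389 m² and P = Dθ/2 = 3.053 m.
Hydraulic radius R = A/P = 1.389/3.053 = 0.4551 m.
V = (1/n) R^(2/3) √S = (1/0.014) × 0.4551^(2/3) × √0.0022 = 1.982 m/s. Hydraulic depth D_h = A/T = 1.389/2.384 = 0.5828 m.
Froude number Fr = V/√(g·D_h) = 1.982/√(9.81×0.5828) = 0.829, which is less than 1, so the flow is subcritical.

subcritical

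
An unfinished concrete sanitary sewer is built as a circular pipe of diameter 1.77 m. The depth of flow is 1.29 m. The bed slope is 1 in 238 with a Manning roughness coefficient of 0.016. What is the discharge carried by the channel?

Q = 5.1 m³/s

For a circular section of diameter D = 1.77 m at depth y = 1.29 m, the central angle is θ = 2 arccos(1 − 2y/D) = 4.092 rad. Then A = (D²/8)(θ − sin θ) = 1.921 m² and P = Dθ/2 = 3.622 m.
Hydraulic radius R = A/P = 1.921/3.622 = 0.5305 m.
Manning's equation: Q = (1/n) A R^(2/3) S^(1/2) = (1/0.016) × 1.921 × 0.5305^(2/3) × 0.004202^(1/2) = 5.1 m³/s.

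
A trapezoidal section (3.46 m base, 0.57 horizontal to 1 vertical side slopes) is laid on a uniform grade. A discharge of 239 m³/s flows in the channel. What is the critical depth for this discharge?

At critical depth, Q² T / (g A³) = 1, i.e. A³/T = Q²/g = 239²/9.81 = 5823.
Try y = 6.86 m: A³/T = 11460 — high.
Try y = 5.02 m: A³/T = 3480 — low.
Try y = 5.75 m: A³/T = 5806 — close enough.

y_c = 5.75 m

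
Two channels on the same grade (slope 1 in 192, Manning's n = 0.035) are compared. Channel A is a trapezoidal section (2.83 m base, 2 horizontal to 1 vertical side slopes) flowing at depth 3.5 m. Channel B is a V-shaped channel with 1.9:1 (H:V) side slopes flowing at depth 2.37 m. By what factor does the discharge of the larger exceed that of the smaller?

4.73

Channel A: With bottom width b = 2.83 m and side slope z = 2: A = (b + zy)y = (2.83 + 2×3.5)×3.5 = 34.41 m²; P = b + 2y√(1+z²) = 2.83 + 2×3.5×2.236 = 18.48 m. Hydraulic radius R = A/P = 34.41/18.48 = 1.861 m. Q_A = (1/0.035)·34.41·1.861^(2/3)·√0.005208 = 107.4 m³/s.
Channel B: For a triangular section with side slope z = 1.9: A = zy² = 1.9×2.37² = 10.67 m²; P = 2y√(1+z²) = 2×2.37×2.147 = 10.18 m. Hydraulic radius R = A/P = 10.67/10.18 = 1.049 m. Q_B = (1/0.035)·10.67·1.049^(2/3)·√0.005208 = 22.71 m³/s.
The larger discharge is 107.4 m³/s and the smaller is 22.71 m³/s; the ratio is 4.73.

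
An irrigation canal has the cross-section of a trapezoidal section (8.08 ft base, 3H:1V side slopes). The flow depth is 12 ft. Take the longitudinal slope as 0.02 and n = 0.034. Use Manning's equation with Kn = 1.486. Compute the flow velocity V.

V = 21.1 ft/s

With bottom width b = 8.08 ft and side slope z = 3: A = (b + zy)y = (8.08 + 3×12)×12 = 529 ft²; P = b + 2y√(1+z²) = 8.08 + 2×12×3.162 = 83.97 ft.
Hydraulic radius R = A/P = 529/83.97 = 6.299 ft.
From Manning's equation, V = (1.486/n) R^(2/3) S^(1/2) = (1.486/0.034) × 6.299^(2/3) × 0.02^(1/2) = 21.1 ft/s.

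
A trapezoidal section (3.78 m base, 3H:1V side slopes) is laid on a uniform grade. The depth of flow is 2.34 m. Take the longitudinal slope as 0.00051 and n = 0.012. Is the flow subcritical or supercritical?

subcritical

With bottom width b = 3.78 m and side slope z = 3: A = (b + zy)y = (3.78 + 3×2.34)×2.34 = 25.27 m²; P = b + 2y√(1+z²) = 3.78 + 2×2.34×3.162 = 18.58 m.
Hydraulic radius R = A/P = 25.27/18.58 = 1.36 m.
V = (1/n) R^(2/3) √S = (1/0.012) × 1.36^(2/3) × √0.00051 = 2.31 m/s. Hydraulic depth D_h = A/T = 25.27/17.82 = 1.418 m.
Froude number Fr = V/√(g·D_h) = 2.31/√(9.81×1.418) = 0.619, which is less than 1, so the flow is subcritical.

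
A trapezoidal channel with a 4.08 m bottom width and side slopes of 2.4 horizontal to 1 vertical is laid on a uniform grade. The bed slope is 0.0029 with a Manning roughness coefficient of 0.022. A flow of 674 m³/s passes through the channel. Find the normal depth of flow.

Manning's equation rearranged: A R^(2/3) = nQ / (1·√S) = 0.022 × 674 / (√0.0029) = 275.3.
Trying y = 7.28 m: A R^(2/3) = 378.1 — too large.
Trying y = 5.51 m: A R^(2/3) = 194.5 — too small.
Trying y = 6.38 m: A R^(2/3) = 275.4 — ≈ 275.3.

y_n = 6.38 m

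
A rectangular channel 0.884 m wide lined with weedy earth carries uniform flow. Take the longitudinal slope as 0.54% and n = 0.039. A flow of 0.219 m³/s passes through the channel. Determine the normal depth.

y_n = 0.379 m

Manning's equation rearranged: A R^(2/3) = nQ / (1·√S) = 0.039 × 0.219 / (√0.0054) = 0.1162.
At y = 0.48 m: A R^(2/3) = 0.1593 — over.
At y = 0.268 m: A R^(2/3) = 0.0718 — short.
At y = 0.379 m: A R^(2/3) = 0.1161 — ≈ 0.1162.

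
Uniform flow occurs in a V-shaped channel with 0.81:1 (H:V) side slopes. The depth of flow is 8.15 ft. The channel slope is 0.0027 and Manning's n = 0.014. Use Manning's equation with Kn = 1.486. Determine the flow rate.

Q = 556 ft³/s

For a triangular section with side slope z = 0.81: A = zy² = 0.81×8.15² = 53.8 ft²; P = 2y√(1+z²) = 2×8.15×1.287 = 20.98 ft.
Hydraulic radius R = A/P = 53.8/20.98 = 2.565 ft.
Manning's equation: Q = (1.486/n) A R^(2/3) S^(1/2) = (1.486/0.014) × 53.8 × 2.565^(2/3) × 0.0027^(1/2) = 556 ft³/s.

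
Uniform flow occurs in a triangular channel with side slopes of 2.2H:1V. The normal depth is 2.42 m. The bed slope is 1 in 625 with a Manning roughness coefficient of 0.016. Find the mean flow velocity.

V = 2.67 m/s

For a triangular section with side slope z = 2.2: A = zy² = 2.2×2.42² = 12.88 m²; P = 2y√(1+z²) = 2×2.42×2.417 = 11.7 m.
Hydraulic radius R = A/P = 12.88/11.7 = 1.102 m.
From Manning's equation, V = (1/n) R^(2/3) S^(1/2) = (1/0.016) × 1.102^(2/3) × 0.0016^(1/2) = 2.67 m/s.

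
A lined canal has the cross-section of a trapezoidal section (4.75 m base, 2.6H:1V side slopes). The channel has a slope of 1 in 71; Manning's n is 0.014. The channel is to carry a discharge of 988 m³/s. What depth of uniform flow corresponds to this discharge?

y_n = 4.21 m

Manning's equation rearranged: A R^(2/3) = nQ / (1·√S) = 0.014 × 988 / (√0.01408) = 116.6.
Try y = 5.28 m: A R^(2/3) = 196.4 — too large.
Try y = 3.21 m: A R^(2/3) = 63.52 — too small.
Try y = 4.21 m: A R^(2/3) = 116.6 — ≈ 116.6.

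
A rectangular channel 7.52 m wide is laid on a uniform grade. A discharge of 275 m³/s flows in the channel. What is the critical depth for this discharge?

y_c = 5.15 m

For a rectangular channel, critical depth y_c = (q²/g)^(1/3) where q = Q/b = 275/7.52 = 36.57 m²/s.
So y_c = (36.57²/9.81)^(1/3) = 5.15 m.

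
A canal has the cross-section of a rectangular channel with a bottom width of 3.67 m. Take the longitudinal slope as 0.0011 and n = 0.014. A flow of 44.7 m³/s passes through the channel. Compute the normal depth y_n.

y_n = 4.34 m

Manning's equation rearranged: A R^(2/3) = nQ / (1·√S) = 0.014 × 44.7 / (√0.0011) = 18.87.
Try y = 4.96 m: A R^(2/3) = 22.12 — too large.
Try y = 3.58 m: A R^(2/3) = 14.95 — too small.
Try y = 4.34 m: A R^(2/3) = 18.87 — ≈ 18.87.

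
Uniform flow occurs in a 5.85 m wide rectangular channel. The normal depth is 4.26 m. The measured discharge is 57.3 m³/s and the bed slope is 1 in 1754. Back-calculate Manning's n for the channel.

n = 0.015

Flow area A = b·y = 5.85 × 4.26 = 24.92 m². Wetted perimeter P = b + 2y = 5.85 + 2×4.26 = 14.37 m.
Hydraulic radius R = A/P = 24.92/14.37 = 1.734 m.
Rearranging Manning's equation: n = (1/Q) A R^(2/3) S^(1/2) = (1/57.3) × 24.92 × 1.734^(2/3) × √0.0005701 = 0.015.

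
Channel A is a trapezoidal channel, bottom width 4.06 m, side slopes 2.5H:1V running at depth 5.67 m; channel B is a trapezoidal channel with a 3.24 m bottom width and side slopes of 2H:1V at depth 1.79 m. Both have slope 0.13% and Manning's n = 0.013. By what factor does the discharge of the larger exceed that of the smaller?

Channel A: With bottom width b = 4.06 m and side slope z = 2.5: A = (b + zy)y = (4.06 + 2.5×5.67)×5.67 = 103.4 m²; P = b + 2y√(1+z²) = 4.06 + 2×5.67×2.693 = 34.59 m. Hydraulic radius R = A/P = 103.4/34.59 = 2.989 m. Q_A = (1/0.013)·103.4·2.989^(2/3)·√0.0013 = 595 m³/s.
Channel B: With bottom width b = 3.24 m and side slope z = 2: A = (b + zy)y = (3.24 + 2×1.79)×1.79 = 12.21 m²; P = b + 2y√(1+z²) = 3.24 + 2×1.79×2.236 = 11.25 m. Hydraulic radius R = A/P = 12.21/11.25 = 1.086 m. Q_B = (1/0.013)·12.21·1.086^(2/3)·√0.0013 = 35.76 m³/s.
The larger discharge is 595 m³/s and the smaller is 35.76 m³/s; the ratio is 16.6.

16.6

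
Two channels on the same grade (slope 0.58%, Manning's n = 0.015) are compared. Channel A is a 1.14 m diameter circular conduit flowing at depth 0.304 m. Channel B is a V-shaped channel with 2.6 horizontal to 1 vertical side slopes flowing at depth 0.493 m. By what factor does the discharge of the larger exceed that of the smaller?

Channel A: For a circular section of diameter D = 1.14 m at depth y = 0.304 m, the central angle is θ = 2 arccos(1 − 2y/D) = 2.171 rad. Then A = (D²/8)(θ − sin θ) = 0.2185 m² and P = Dθ/2 = 1.237 m. Hydraulic radius R = A/P = 0.2185/1.237 = 0.1766 m. Q_A = (1/0.015)·0.2185·0.1766^(2/3)·√0.0058 = 0.3492 m³/s.
Channel B: For a triangular section with side slope z = 2.6: A = zy² = 2.6×0.493² = 0.6319 m²; P = 2y√(1+z²) = 2×0.493×2.786 = 2.747 m. Hydraulic radius R = A/P = 0.6319/2.747 = 0.2301 m. Q_B = (1/0.015)·0.6319·0.2301^(2/3)·√0.0058 = 1.205 m³/s.
The larger discharge is 1.205 m³/s and the smaller is 0.3492 m³/s; the ratio is 3.45.

3.45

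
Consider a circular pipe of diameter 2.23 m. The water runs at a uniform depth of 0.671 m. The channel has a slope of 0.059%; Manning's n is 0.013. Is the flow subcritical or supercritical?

subcritical

For a circular section of diameter D = 2.23 m at depth y = 0.671 m, the central angle is θ = 2 arccos(1 − 2y/D) = 2.322 rad. Then A = (D²/8)(θ − sin θ) = 0.9896 m² and P = Dθ/2 = 2.59 m.
Hydraulic radius R = A/P = 0.9896/2.59 = 0.3821 m.
V = (1/n) R^(2/3) √S = (1/0.013) × 0.3821^(2/3) × √0.00059 = 0.9839 m/s. Hydraulic depth D_h = A/T = 0.9896/2.046 = 0.4838 m.
Froude number Fr = V/√(g·D_h) = 0.9839/√(9.81×0.4838) = 0.452, which is less than 1, so the flow is subcritical.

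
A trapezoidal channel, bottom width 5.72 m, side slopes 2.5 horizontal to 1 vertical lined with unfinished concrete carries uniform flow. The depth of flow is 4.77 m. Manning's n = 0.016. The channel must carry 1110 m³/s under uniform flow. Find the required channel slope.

S = 0.012

With bottom width b = 5.72 m and side slope z = 2.5: A = (b + zy)y = (5.72 + 2.5×4.77)×4.77 = 84.17 m²; P = b + 2y√(1+z²) = 5.72 + 2×4.77×2.693 = 31.41 m.
Hydraulic radius R = A/P = 84.17/31.41 = 2.68 m.
From Manning's equation, S = [nQ / (1 A R^(2/3))]² = [0.016 × 1110 / (1 × 84.17 × 2.68^(2/3))]² = 0.012.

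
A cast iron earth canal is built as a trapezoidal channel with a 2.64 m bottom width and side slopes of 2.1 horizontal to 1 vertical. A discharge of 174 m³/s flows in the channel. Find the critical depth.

At critical depth, Q² T / (g A³) = 1, i.e. A³/T = Q²/g = 174²/9.81 = 3086.
Try y = 2.7 m: A³/T = 808 — low.
Try y = 4.54 m: A³/T = 7778 — high.
Try y = 3.68 m: A³/T = 3069 — close enough.

y_c = 3.68 m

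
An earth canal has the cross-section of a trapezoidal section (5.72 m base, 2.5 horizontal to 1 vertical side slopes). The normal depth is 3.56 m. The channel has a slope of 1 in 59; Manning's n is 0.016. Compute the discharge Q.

Q = 692 m³/s

With bottom width b = 5.72 m and side slope z = 2.5: A = (b + zy)y = (5.72 + 2.5×3.56)×3.56 = 52.05 m²; P = b + 2y√(1+z²) = 5.72 + 2×3.56×2.693 = 24.89 m.
Hydraulic radius R = A/P = 52.05/24.89 = 2.091 m.
Manning's equation: Q = (1/n) A R^(2/3) S^(1/2) = (1/0.016) × 52.05 × 2.091^(2/3) × 0.01695^(1/2) = 692 m³/s.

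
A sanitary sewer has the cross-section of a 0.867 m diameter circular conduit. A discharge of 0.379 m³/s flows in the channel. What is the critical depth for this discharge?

At critical depth, Q² T / (g A³) = 1, i.e. A³/T = Q²/g = 0.379²/9.81 = 0.01464.
At y = 0.246 m: A³/T = 0.003351 — short.
At y = 0.453 m: A³/T = 0.0351 — over.
At y = 0.36 m: A³/T = 0.01457 — close enough.

y_c = 0.36 m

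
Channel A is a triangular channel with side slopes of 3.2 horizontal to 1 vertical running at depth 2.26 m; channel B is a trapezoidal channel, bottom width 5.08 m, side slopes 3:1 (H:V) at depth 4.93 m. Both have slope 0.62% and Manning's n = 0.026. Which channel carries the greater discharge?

channel B

Channel A: For a triangular section with side slope z = 3.2: A = zy² = 3.2×2.26² = 16.34 m²; P = 2y√(1+z²) = 2×2.26×3.353 = 15.15 m. Hydraulic radius R = A/P = 16.34/15.15 = 1.079 m. Q_A = (1/0.026)·16.34·1.079^(2/3)·√0.0062 = 52.06 m³/s.
Channel B: With bottom width b = 5.08 m and side slope z = 3: A = (b + zy)y = (5.08 + 3×4.93)×4.93 = 97.96 m²; P = b + 2y√(1+z²) = 5.08 + 2×4.93×3.162 = 36.26 m. Hydraulic radius R = A/P = 97.96/36.26 = 2.702 m. Q_B = (1/0.026)·97.96·2.702^(2/3)·√0.0062 = 575.5 m³/s.
Q_A = 52.06 m³/s vs Q_B = 575.5 m³/s, so channel B carries more.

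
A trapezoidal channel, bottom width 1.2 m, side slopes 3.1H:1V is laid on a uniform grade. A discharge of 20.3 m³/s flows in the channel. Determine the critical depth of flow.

At critical depth, Q² T / (g A³) = 1, i.e. A³/T = Q²/g = 20.3²/9.81 = 42.01.
Try y = 1.02 m: A³/T = 11.71 — low.
Try y = 1.66 m: A³/T = 101.7 — high.
Try y = 1.36 m: A³/T = 41.49 — matches.

y_c = 1.36 m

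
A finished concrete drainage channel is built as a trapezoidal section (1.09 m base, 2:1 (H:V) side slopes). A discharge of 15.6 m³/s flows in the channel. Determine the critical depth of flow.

y_c = 1.41 m

At critical depth, Q² T / (g A³) = 1, i.e. A³/T = Q²/g = 15.6²/9.81 = 24.81.
Trying y = 1.07 m: A³/T = 7.687 — low.
Trying y = 1.41 m: A³/T = 24.9 — ≈ 24.81.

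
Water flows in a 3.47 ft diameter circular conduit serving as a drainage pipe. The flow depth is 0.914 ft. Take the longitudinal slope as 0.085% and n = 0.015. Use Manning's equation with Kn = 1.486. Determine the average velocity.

V = 1.9 ft/s

For a circular section of diameter D = 3.47 ft at depth y = 0.914 ft, the central angle is θ = 2 arccos(1 − 2y/D) = 2.156 rad. Then A = (D²/8)(θ − sin θ) = 1.99 ft² and P = Dθ/2 = 3.74 ft.
Hydraulic radius R = A/P = 1.99/3.74 = 0.532 ft.
From Manning's equation, V = (1.486/n) R^(2/3) S^(1/2) = (1.486/0.015) × 0.532^(2/3) × 0.00085^(1/2) = 1.9 ft/s.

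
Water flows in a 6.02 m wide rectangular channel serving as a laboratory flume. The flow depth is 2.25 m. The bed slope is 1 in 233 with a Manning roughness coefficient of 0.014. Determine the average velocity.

V = 5.54 m/s

Flow area A = b·y = 6.02 × 2.25 = 13.54 m². Wetted perimeter P = b + 2y = 6.02 + 2×2.25 = 10.52 m.
Hydraulic radius R = A/P = 13.54/10.52 = 1.288 m.
From Manning's equation, V = (1/n) R^(2/3) S^(1/2) = (1/0.014) × 1.288^(2/3) × 0.004292^(1/2) = 5.54 m/s.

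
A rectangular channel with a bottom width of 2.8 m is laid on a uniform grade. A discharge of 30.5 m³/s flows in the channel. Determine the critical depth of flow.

y_c = 2.3 m

For a rectangular channel, critical depth y_c = (q²/g)^(1/3) where q = Q/b = 30.5/2.8 = 10.89 m²/s.
So y_c = (10.89²/9.81)^(1/3) = 2.3 m.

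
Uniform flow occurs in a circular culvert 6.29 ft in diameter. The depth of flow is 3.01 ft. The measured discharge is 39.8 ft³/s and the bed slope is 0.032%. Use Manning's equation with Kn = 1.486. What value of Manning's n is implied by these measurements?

n = 0.013

For a circular section of diameter D = 6.29 ft at depth y = 3.01 ft, the central angle is θ = 2 arccos(1 − 2y/D) = 3.056 rad. Then A = (D²/8)(θ − sin θ) = 14.69 ft² and P = Dθ/2 = 9.61 ft.
Hydraulic radius R = A/P = 14.69/9.61 = 1.528 ft.
Rearranging Manning's equation: n = (1.486/Q) A R^(2/3) S^(1/2) = (1.486/39.8) × 14.69 × 1.528^(2/3) × √0.00032 = 0.013.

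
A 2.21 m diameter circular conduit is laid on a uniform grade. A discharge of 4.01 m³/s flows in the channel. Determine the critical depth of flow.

y_c = 0.928 m

At critical depth, Q² T / (g A³) = 1, i.e. A³/T = Q²/g = 4.01²/9.81 = 1.639.
At y = 1.17 m: A³/T = 3.971 — too large.
At y = 0.746 m: A³/T = 0.7066 — too small.
At y = 0.928 m: A³/T = 1.637 — close enough.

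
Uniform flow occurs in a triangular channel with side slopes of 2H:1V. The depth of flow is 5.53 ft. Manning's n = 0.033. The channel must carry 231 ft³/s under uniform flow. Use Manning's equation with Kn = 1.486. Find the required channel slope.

For a triangular section with side slope z = 2: A = zy² = 2×5.53² = 61.16 ft²; P = 2y√(1+z²) = 2×5.53×2.236 = 24.73 ft.
Hydraulic radius R = A/P = 61.16/24.73 = 2.473 ft.
From Manning's equation, S = [nQ / (1.486 A R^(2/3))]² = [0.033 × 231 / (1.486 × 61.16 × 2.473^(2/3))]² = 0.0021.

S = 0.0021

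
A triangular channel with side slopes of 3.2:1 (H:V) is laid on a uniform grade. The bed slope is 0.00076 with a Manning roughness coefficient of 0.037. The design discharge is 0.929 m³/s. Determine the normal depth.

Manning's equation rearranged: A R^(2/3) = nQ / (1·√S) = 0.037 × 0.929 / (√0.00076) = 1.247.
Trying y = 1.05 m: A R^(2/3) = 2.226 — too large.
Trying y = 0.722 m: A R^(2/3) = 0.8199 — too small.
Trying y = 0.845 m: A R^(2/3) = 1.247 — matches.

y_n = 0.845 m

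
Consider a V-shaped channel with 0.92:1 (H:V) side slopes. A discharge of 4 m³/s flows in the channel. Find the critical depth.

At critical depth, Q² T / (g A³) = 1, i.e. A³/T = Q²/g = 4²/9.81 = 1.631.
At y = 0.951 m: A³/T = 0.3292 — too small.
At y = 1.62 m: A³/T = 4.722 — too large.
At y = 1.31 m: A³/T = 1.633 — ≈ 1.631.

y_c = 1.31 m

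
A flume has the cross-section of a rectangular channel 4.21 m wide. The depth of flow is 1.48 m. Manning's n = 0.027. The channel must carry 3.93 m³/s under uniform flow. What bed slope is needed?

Flow area A = b·y = 4.21 × 1.48 = 6.231 m². Wetted perimeter P = b + 2y = 4.21 + 2×1.48 = 7.17 m.
Hydraulic radius R = A/P = 6.231/7.17 = 0.869 m.
From Manning's equation, S = [nQ / (1 A R^(2/3))]² = [0.027 × 3.93 / (1 × 6.231 × 0.869^(2/3))]² = 0.00035.

S = 0.00035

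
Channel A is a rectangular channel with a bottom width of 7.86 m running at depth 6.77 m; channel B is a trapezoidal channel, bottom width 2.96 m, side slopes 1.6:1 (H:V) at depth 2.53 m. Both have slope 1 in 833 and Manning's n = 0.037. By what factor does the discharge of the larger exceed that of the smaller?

4.37

Channel A: Flow area A = b·y = 7.86 × 6.77 = 53.21 m². Wetted perimeter P = b + 2y = 7.86 + 2×6.77 = 21.4 m. Hydraulic radius R = A/P = 53.21/21.4 = 2.487 m. Q_A = (1/0.037)·53.21·2.487^(2/3)·√0.0012 = 91.46 m³/s.
Channel B: With bottom width b = 2.96 m and side slope z = 1.6: A = (b + zy)y = (2.96 + 1.6×2.53)×2.53 = 17.73 m²; P = b + 2y√(1+z²) = 2.96 + 2×2.53×1.887 = 12.51 m. Hydraulic radius R = A/P = 17.73/12.51 = 1.418 m. Q_B = (1/0.037)·17.73·1.418^(2/3)·√0.0012 = 20.95 m³/s.
The larger discharge is 91.46 m³/s and the smaller is 20.95 m³/s; the ratio is 4.37.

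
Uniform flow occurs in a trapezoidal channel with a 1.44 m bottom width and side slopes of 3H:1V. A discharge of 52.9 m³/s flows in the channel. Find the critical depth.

y_c = 2.07 m

At critical depth, Q² T / (g A³) = 1, i.e. A³/T = Q²/g = 52.9²/9.81 = 285.3.
Try y = 1.76 m: A³/T = 137.9 — low.
Try y = 2.37 m: A³/T = 531.3 — high.
Try y = 2.07 m: A³/T = 286.5 — close enough.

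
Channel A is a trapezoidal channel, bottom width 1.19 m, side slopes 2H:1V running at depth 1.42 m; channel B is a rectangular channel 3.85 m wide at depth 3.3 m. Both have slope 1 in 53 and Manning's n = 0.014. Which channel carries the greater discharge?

Channel A: With bottom width b = 1.19 m and side slope z = 2: A = (b + zy)y = (1.19 + 2×1.42)×1.42 = 5.723 m²; P = b + 2y√(1+z²) = 1.19 + 2×1.42×2.236 = 7.54 m. Hydraulic radius R = A/P = 5.723/7.54 = 0.7589 m. Q_A = (1/0.014)·5.723·0.7589^(2/3)·√0.01887 = 46.72 m³/s.
Channel B: Flow area A = b·y = 3.85 × 3.3 = 12.71 m². Wetted perimeter P = b + 2y = 3.85 + 2×3.3 = 10.45 m. Hydraulic radius R = A/P = 12.71/10.45 = 1.216 m. Q_B = (1/0.014)·12.71·1.216^(2/3)·√0.01887 = 142 m³/s.
Q_A = 46.72 m³/s vs Q_B = 142 m³/s, so channel B carries more.

channel B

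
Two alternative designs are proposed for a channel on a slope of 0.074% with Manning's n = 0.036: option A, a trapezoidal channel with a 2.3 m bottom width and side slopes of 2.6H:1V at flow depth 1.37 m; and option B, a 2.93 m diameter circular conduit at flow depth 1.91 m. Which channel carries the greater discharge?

channel A

Channel A: With bottom width b = 2.3 m and side slope z = 2.6: A = (b + zy)y = (2.3 + 2.6×1.37)×1.37 = 8.031 m²; P = b + 2y√(1+z²) = 2.3 + 2×1.37×2.786 = 9.933 m. Hydraulic radius R = A/P = 8.031/9.933 = 0.8085 m. Q_A = (1/0.036)·8.031·0.8085^(2/3)·√0.00074 = 5.267 m³/s.
Channel B: For a circular section of diameter D = 2.93 m at depth y = 1.91 m, the central angle is θ = 2 arccos(1 − 2y/D) = 3.759 rad. Then A = (D²/8)(θ − sin θ) = 4.655 m² and P = Dθ/2 = 5.507 m. Hydraulic radius R = A/P = 4.655/5.507 = 0.8453 m. Q_B = (1/0.036)·4.655·0.8453^(2/3)·√0.00074 = 3.145 m³/s.
Q_A = 5.267 m³/s vs Q_B = 3.145 m³/s, so channel A carries more.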